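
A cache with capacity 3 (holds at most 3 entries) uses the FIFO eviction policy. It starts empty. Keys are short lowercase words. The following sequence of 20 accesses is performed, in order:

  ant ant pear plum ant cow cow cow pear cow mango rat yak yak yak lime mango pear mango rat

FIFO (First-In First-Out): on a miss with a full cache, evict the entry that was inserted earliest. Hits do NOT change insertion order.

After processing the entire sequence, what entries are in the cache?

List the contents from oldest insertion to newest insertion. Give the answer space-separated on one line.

Answer: mango pear rat

Derivation:
FIFO simulation (capacity=3):
  1. access ant: MISS. Cache (old->new): [ant]
  2. access ant: HIT. Cache (old->new): [ant]
  3. access pear: MISS. Cache (old->new): [ant pear]
  4. access plum: MISS. Cache (old->new): [ant pear plum]
  5. access ant: HIT. Cache (old->new): [ant pear plum]
  6. access cow: MISS, evict ant. Cache (old->new): [pear plum cow]
  7. access cow: HIT. Cache (old->new): [pear plum cow]
  8. access cow: HIT. Cache (old->new): [pear plum cow]
  9. access pear: HIT. Cache (old->new): [pear plum cow]
  10. access cow: HIT. Cache (old->new): [pear plum cow]
  11. access mango: MISS, evict pear. Cache (old->new): [plum cow mango]
  12. access rat: MISS, evict plum. Cache (old->new): [cow mango rat]
  13. access yak: MISS, evict cow. Cache (old->new): [mango rat yak]
  14. access yak: HIT. Cache (old->new): [mango rat yak]
  15. access yak: HIT. Cache (old->new): [mango rat yak]
  16. access lime: MISS, evict mango. Cache (old->new): [rat yak lime]
  17. access mango: MISS, evict rat. Cache (old->new): [yak lime mango]
  18. access pear: MISS, evict yak. Cache (old->new): [lime mango pear]
  19. access mango: HIT. Cache (old->new): [lime mango pear]
  20. access rat: MISS, evict lime. Cache (old->new): [mango pear rat]
Total: 9 hits, 11 misses, 8 evictions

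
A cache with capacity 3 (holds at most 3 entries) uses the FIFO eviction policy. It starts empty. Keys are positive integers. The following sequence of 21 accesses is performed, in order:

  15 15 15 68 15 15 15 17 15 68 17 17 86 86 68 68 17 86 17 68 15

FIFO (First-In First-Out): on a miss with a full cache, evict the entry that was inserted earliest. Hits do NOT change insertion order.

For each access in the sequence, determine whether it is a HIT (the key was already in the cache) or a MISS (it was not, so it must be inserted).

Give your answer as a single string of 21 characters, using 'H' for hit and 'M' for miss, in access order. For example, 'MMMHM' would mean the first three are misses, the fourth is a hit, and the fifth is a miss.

FIFO simulation (capacity=3):
  1. access 15: MISS. Cache (old->new): [15]
  2. access 15: HIT. Cache (old->new): [15]
  3. access 15: HIT. Cache (old->new): [15]
  4. access 68: MISS. Cache (old->new): [15 68]
  5. access 15: HIT. Cache (old->new): [15 68]
  6. access 15: HIT. Cache (old->new): [15 68]
  7. access 15: HIT. Cache (old->new): [15 68]
  8. access 17: MISS. Cache (old->new): [15 68 17]
  9. access 15: HIT. Cache (old->new): [15 68 17]
  10. access 68: HIT. Cache (old->new): [15 68 17]
  11. access 17: HIT. Cache (old->new): [15 68 17]
  12. access 17: HIT. Cache (old->new): [15 68 17]
  13. access 86: MISS, evict 15. Cache (old->new): [68 17 86]
  14. access 86: HIT. Cache (old->new): [68 17 86]
  15. access 68: HIT. Cache (old->new): [68 17 86]
  16. access 68: HIT. Cache (old->new): [68 17 86]
  17. access 17: HIT. Cache (old->new): [68 17 86]
  18. access 86: HIT. Cache (old->new): [68 17 86]
  19. access 17: HIT. Cache (old->new): [68 17 86]
  20. access 68: HIT. Cache (old->new): [68 17 86]
  21. access 15: MISS, evict 68. Cache (old->new): [17 86 15]
Total: 16 hits, 5 misses, 2 evictions

Answer: MHHMHHHMHHHHMHHHHHHHM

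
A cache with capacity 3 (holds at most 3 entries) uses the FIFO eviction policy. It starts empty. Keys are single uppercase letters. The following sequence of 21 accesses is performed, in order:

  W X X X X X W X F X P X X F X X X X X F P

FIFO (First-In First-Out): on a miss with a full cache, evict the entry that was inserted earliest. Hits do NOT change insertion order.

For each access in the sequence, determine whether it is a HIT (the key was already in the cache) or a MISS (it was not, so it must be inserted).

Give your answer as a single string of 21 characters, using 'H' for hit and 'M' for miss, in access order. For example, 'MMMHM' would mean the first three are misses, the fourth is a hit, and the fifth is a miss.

FIFO simulation (capacity=3):
  1. access W: MISS. Cache (old->new): [W]
  2. access X: MISS. Cache (old->new): [W X]
  3. access X: HIT. Cache (old->new): [W X]
  4. access X: HIT. Cache (old->new): [W X]
  5. access X: HIT. Cache (old->new): [W X]
  6. access X: HIT. Cache (old->new): [W X]
  7. access W: HIT. Cache (old->new): [W X]
  8. access X: HIT. Cache (old->new): [W X]
  9. access F: MISS. Cache (old->new): [W X F]
  10. access X: HIT. Cache (old->new): [W X F]
  11. access P: MISS, evict W. Cache (old->new): [X F P]
  12. access X: HIT. Cache (old->new): [X F P]
  13. access X: HIT. Cache (old->new): [X F P]
  14. access F: HIT. Cache (old->new): [X F P]
  15. access X: HIT. Cache (old->new): [X F P]
  16. access X: HIT. Cache (old->new): [X F P]
  17. access X: HIT. Cache (old->new): [X F P]
  18. access X: HIT. Cache (old->new): [X F P]
  19. access X: HIT. Cache (old->new): [X F P]
  20. access F: HIT. Cache (old->new): [X F P]
  21. access P: HIT. Cache (old->new): [X F P]
Total: 17 hits, 4 misses, 1 evictions

Answer: MMHHHHHHMHMHHHHHHHHHH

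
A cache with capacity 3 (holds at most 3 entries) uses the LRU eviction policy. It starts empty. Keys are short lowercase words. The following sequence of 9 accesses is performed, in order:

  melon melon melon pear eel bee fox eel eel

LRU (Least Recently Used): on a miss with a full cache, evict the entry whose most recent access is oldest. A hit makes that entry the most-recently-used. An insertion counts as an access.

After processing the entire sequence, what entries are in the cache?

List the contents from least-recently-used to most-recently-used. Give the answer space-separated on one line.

Answer: bee fox eel

Derivation:
LRU simulation (capacity=3):
  1. access melon: MISS. Cache (LRU->MRU): [melon]
  2. access melon: HIT. Cache (LRU->MRU): [melon]
  3. access melon: HIT. Cache (LRU->MRU): [melon]
  4. access pear: MISS. Cache (LRU->MRU): [melon pear]
  5. access eel: MISS. Cache (LRU->MRU): [melon pear eel]
  6. access bee: MISS, evict melon. Cache (LRU->MRU): [pear eel bee]
  7. access fox: MISS, evict pear. Cache (LRU->MRU): [eel bee fox]
  8. access eel: HIT. Cache (LRU->MRU): [bee fox eel]
  9. access eel: HIT. Cache (LRU->MRU): [bee fox eel]
Total: 4 hits, 5 misses, 2 evictions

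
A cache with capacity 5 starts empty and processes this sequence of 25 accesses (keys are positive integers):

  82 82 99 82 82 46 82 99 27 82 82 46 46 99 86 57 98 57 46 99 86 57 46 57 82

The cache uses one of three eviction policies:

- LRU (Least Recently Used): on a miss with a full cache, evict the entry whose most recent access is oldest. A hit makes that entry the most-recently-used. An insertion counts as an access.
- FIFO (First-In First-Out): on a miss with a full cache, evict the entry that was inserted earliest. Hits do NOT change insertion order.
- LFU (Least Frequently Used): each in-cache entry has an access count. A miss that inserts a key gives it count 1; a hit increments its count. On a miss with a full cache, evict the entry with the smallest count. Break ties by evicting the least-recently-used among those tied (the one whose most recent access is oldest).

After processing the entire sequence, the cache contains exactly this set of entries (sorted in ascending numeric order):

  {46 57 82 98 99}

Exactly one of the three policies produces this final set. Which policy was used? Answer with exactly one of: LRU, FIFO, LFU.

Simulating under each policy and comparing final sets:
  LRU: final set = {46 57 82 86 99} -> differs
  FIFO: final set = {46 57 82 98 99} -> MATCHES target
  LFU: final set = {46 57 82 86 99} -> differs
Only FIFO produces the target set.

Answer: FIFO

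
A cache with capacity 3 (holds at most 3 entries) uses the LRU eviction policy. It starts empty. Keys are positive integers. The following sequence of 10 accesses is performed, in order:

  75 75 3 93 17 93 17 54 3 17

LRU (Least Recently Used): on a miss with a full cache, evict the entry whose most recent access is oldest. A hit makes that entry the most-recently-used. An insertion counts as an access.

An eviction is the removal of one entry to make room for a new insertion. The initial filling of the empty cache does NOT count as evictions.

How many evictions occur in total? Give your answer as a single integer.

Answer: 3

Derivation:
LRU simulation (capacity=3):
  1. access 75: MISS. Cache (LRU->MRU): [75]
  2. access 75: HIT. Cache (LRU->MRU): [75]
  3. access 3: MISS. Cache (LRU->MRU): [75 3]
  4. access 93: MISS. Cache (LRU->MRU): [75 3 93]
  5. access 17: MISS, evict 75. Cache (LRU->MRU): [3 93 17]
  6. access 93: HIT. Cache (LRU->MRU): [3 17 93]
  7. access 17: HIT. Cache (LRU->MRU): [3 93 17]
  8. access 54: MISS, evict 3. Cache (LRU->MRU): [93 17 54]
  9. access 3: MISS, evict 93. Cache (LRU->MRU): [17 54 3]
  10. access 17: HIT. Cache (LRU->MRU): [54 3 17]
Total: 4 hits, 6 misses, 3 evictions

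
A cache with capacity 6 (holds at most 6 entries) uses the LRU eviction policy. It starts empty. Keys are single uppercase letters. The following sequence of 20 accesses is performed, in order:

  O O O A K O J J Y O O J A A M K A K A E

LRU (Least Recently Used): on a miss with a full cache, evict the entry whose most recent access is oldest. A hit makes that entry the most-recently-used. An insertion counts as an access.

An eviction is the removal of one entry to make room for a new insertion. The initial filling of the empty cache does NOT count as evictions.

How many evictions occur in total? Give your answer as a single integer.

Answer: 1

Derivation:
LRU simulation (capacity=6):
  1. access O: MISS. Cache (LRU->MRU): [O]
  2. access O: HIT. Cache (LRU->MRU): [O]
  3. access O: HIT. Cache (LRU->MRU): [O]
  4. access A: MISS. Cache (LRU->MRU): [O A]
  5. access K: MISS. Cache (LRU->MRU): [O A K]
  6. access O: HIT. Cache (LRU->MRU): [A K O]
  7. access J: MISS. Cache (LRU->MRU): [A K O J]
  8. access J: HIT. Cache (LRU->MRU): [A K O J]
  9. access Y: MISS. Cache (LRU->MRU): [A K O J Y]
  10. access O: HIT. Cache (LRU->MRU): [A K J Y O]
  11. access O: HIT. Cache (LRU->MRU): [A K J Y O]
  12. access J: HIT. Cache (LRU->MRU): [A K Y O J]
  13. access A: HIT. Cache (LRU->MRU): [K Y O J A]
  14. access A: HIT. Cache (LRU->MRU): [K Y O J A]
  15. access M: MISS. Cache (LRU->MRU): [K Y O J A M]
  16. access K: HIT. Cache (LRU->MRU): [Y O J A M K]
  17. access A: HIT. Cache (LRU->MRU): [Y O J M K A]
  18. access K: HIT. Cache (LRU->MRU): [Y O J M A K]
  19. access A: HIT. Cache (LRU->MRU): [Y O J M K A]
  20. access E: MISS, evict Y. Cache (LRU->MRU): [O J M K A E]
Total: 13 hits, 7 misses, 1 evictions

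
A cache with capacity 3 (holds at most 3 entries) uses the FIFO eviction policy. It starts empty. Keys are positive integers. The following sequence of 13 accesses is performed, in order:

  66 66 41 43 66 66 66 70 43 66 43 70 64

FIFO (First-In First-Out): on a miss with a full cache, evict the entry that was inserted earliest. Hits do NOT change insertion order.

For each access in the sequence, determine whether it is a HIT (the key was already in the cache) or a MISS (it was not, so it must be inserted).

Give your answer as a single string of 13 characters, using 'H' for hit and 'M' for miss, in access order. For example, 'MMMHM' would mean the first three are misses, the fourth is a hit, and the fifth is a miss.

FIFO simulation (capacity=3):
  1. access 66: MISS. Cache (old->new): [66]
  2. access 66: HIT. Cache (old->new): [66]
  3. access 41: MISS. Cache (old->new): [66 41]
  4. access 43: MISS. Cache (old->new): [66 41 43]
  5. access 66: HIT. Cache (old->new): [66 41 43]
  6. access 66: HIT. Cache (old->new): [66 41 43]
  7. access 66: HIT. Cache (old->new): [66 41 43]
  8. access 70: MISS, evict 66. Cache (old->new): [41 43 70]
  9. access 43: HIT. Cache (old->new): [41 43 70]
  10. access 66: MISS, evict 41. Cache (old->new): [43 70 66]
  11. access 43: HIT. Cache (old->new): [43 70 66]
  12. access 70: HIT. Cache (old->new): [43 70 66]
  13. access 64: MISS, evict 43. Cache (old->new): [70 66 64]
Total: 7 hits, 6 misses, 3 evictions

Answer: MHMMHHHMHMHHM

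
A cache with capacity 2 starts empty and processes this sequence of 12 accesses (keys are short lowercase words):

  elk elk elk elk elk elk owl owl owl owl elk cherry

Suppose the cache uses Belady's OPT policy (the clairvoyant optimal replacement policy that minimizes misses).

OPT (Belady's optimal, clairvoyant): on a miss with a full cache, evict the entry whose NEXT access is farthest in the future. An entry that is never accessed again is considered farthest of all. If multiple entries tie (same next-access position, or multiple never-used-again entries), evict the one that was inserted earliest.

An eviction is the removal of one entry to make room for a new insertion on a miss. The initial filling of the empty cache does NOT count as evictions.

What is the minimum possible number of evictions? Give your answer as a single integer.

Answer: 1

Derivation:
OPT (Belady) simulation (capacity=2):
  1. access elk: MISS. Cache: [elk]
  2. access elk: HIT. Next use of elk: step 3. Cache: [elk]
  3. access elk: HIT. Next use of elk: step 4. Cache: [elk]
  4. access elk: HIT. Next use of elk: step 5. Cache: [elk]
  5. access elk: HIT. Next use of elk: step 6. Cache: [elk]
  6. access elk: HIT. Next use of elk: step 11. Cache: [elk]
  7. access owl: MISS. Cache: [elk owl]
  8. access owl: HIT. Next use of owl: step 9. Cache: [elk owl]
  9. access owl: HIT. Next use of owl: step 10. Cache: [elk owl]
  10. access owl: HIT. Next use of owl: never. Cache: [elk owl]
  11. access elk: HIT. Next use of elk: never. Cache: [elk owl]
  12. access cherry: MISS, evict elk (next use: never). Cache: [owl cherry]
Total: 9 hits, 3 misses, 1 evictions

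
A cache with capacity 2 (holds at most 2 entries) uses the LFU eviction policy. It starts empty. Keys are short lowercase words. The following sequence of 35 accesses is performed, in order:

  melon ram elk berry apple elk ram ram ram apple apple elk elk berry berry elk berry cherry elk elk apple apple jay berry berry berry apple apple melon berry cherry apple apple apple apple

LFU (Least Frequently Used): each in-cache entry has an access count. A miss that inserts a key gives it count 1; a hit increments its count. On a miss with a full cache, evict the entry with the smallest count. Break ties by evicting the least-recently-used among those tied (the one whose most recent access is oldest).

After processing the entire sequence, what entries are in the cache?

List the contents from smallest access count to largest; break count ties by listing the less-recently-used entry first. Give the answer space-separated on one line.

LFU simulation (capacity=2):
  1. access melon: MISS. Cache: [melon(c=1)]
  2. access ram: MISS. Cache: [melon(c=1) ram(c=1)]
  3. access elk: MISS, evict melon(c=1). Cache: [ram(c=1) elk(c=1)]
  4. access berry: MISS, evict ram(c=1). Cache: [elk(c=1) berry(c=1)]
  5. access apple: MISS, evict elk(c=1). Cache: [berry(c=1) apple(c=1)]
  6. access elk: MISS, evict berry(c=1). Cache: [apple(c=1) elk(c=1)]
  7. access ram: MISS, evict apple(c=1). Cache: [elk(c=1) ram(c=1)]
  8. access ram: HIT, count now 2. Cache: [elk(c=1) ram(c=2)]
  9. access ram: HIT, count now 3. Cache: [elk(c=1) ram(c=3)]
  10. access apple: MISS, evict elk(c=1). Cache: [apple(c=1) ram(c=3)]
  11. access apple: HIT, count now 2. Cache: [apple(c=2) ram(c=3)]
  12. access elk: MISS, evict apple(c=2). Cache: [elk(c=1) ram(c=3)]
  13. access elk: HIT, count now 2. Cache: [elk(c=2) ram(c=3)]
  14. access berry: MISS, evict elk(c=2). Cache: [berry(c=1) ram(c=3)]
  15. access berry: HIT, count now 2. Cache: [berry(c=2) ram(c=3)]
  16. access elk: MISS, evict berry(c=2). Cache: [elk(c=1) ram(c=3)]
  17. access berry: MISS, evict elk(c=1). Cache: [berry(c=1) ram(c=3)]
  18. access cherry: MISS, evict berry(c=1). Cache: [cherry(c=1) ram(c=3)]
  19. access elk: MISS, evict cherry(c=1). Cache: [elk(c=1) ram(c=3)]
  20. access elk: HIT, count now 2. Cache: [elk(c=2) ram(c=3)]
  21. access apple: MISS, evict elk(c=2). Cache: [apple(c=1) ram(c=3)]
  22. access apple: HIT, count now 2. Cache: [apple(c=2) ram(c=3)]
  23. access jay: MISS, evict apple(c=2). Cache: [jay(c=1) ram(c=3)]
  24. access berry: MISS, evict jay(c=1). Cache: [berry(c=1) ram(c=3)]
  25. access berry: HIT, count now 2. Cache: [berry(c=2) ram(c=3)]
  26. access berry: HIT, count now 3. Cache: [ram(c=3) berry(c=3)]
  27. access apple: MISS, evict ram(c=3). Cache: [apple(c=1) berry(c=3)]
  28. access apple: HIT, count now 2. Cache: [apple(c=2) berry(c=3)]
  29. access melon: MISS, evict apple(c=2). Cache: [melon(c=1) berry(c=3)]
  30. access berry: HIT, count now 4. Cache: [melon(c=1) berry(c=4)]
  31. access cherry: MISS, evict melon(c=1). Cache: [cherry(c=1) berry(c=4)]
  32. access apple: MISS, evict cherry(c=1). Cache: [apple(c=1) berry(c=4)]
  33. access apple: HIT, count now 2. Cache: [apple(c=2) berry(c=4)]
  34. access apple: HIT, count now 3. Cache: [apple(c=3) berry(c=4)]
  35. access apple: HIT, count now 4. Cache: [berry(c=4) apple(c=4)]
Total: 14 hits, 21 misses, 19 evictions

Answer: berry apple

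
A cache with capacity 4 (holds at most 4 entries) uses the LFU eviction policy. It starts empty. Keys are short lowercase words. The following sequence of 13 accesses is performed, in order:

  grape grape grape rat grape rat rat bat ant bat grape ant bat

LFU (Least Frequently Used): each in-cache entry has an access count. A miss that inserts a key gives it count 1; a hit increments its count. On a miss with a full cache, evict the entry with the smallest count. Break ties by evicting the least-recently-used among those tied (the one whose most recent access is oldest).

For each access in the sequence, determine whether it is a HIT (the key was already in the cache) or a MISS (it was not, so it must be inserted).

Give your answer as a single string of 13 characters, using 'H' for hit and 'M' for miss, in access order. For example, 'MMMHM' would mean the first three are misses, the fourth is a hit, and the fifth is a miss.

LFU simulation (capacity=4):
  1. access grape: MISS. Cache: [grape(c=1)]
  2. access grape: HIT, count now 2. Cache: [grape(c=2)]
  3. access grape: HIT, count now 3. Cache: [grape(c=3)]
  4. access rat: MISS. Cache: [rat(c=1) grape(c=3)]
  5. access grape: HIT, count now 4. Cache: [rat(c=1) grape(c=4)]
  6. access rat: HIT, count now 2. Cache: [rat(c=2) grape(c=4)]
  7. access rat: HIT, count now 3. Cache: [rat(c=3) grape(c=4)]
  8. access bat: MISS. Cache: [bat(c=1) rat(c=3) grape(c=4)]
  9. access ant: MISS. Cache: [bat(c=1) ant(c=1) rat(c=3) grape(c=4)]
  10. access bat: HIT, count now 2. Cache: [ant(c=1) bat(c=2) rat(c=3) grape(c=4)]
  11. access grape: HIT, count now 5. Cache: [ant(c=1) bat(c=2) rat(c=3) grape(c=5)]
  12. access ant: HIT, count now 2. Cache: [bat(c=2) ant(c=2) rat(c=3) grape(c=5)]
  13. access bat: HIT, count now 3. Cache: [ant(c=2) rat(c=3) bat(c=3) grape(c=5)]
Total: 9 hits, 4 misses, 0 evictions

Answer: MHHMHHHMMHHHH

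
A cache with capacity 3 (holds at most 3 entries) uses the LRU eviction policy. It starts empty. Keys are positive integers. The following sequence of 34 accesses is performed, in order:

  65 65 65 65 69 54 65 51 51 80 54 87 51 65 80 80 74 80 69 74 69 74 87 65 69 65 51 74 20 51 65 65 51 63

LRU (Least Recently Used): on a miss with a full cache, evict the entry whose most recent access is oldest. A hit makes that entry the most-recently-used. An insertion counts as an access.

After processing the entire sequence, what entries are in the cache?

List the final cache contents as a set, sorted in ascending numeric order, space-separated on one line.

LRU simulation (capacity=3):
  1. access 65: MISS. Cache (LRU->MRU): [65]
  2. access 65: HIT. Cache (LRU->MRU): [65]
  3. access 65: HIT. Cache (LRU->MRU): [65]
  4. access 65: HIT. Cache (LRU->MRU): [65]
  5. access 69: MISS. Cache (LRU->MRU): [65 69]
  6. access 54: MISS. Cache (LRU->MRU): [65 69 54]
  7. access 65: HIT. Cache (LRU->MRU): [69 54 65]
  8. access 51: MISS, evict 69. Cache (LRU->MRU): [54 65 51]
  9. access 51: HIT. Cache (LRU->MRU): [54 65 51]
  10. access 80: MISS, evict 54. Cache (LRU->MRU): [65 51 80]
  11. access 54: MISS, evict 65. Cache (LRU->MRU): [51 80 54]
  12. access 87: MISS, evict 51. Cache (LRU->MRU): [80 54 87]
  13. access 51: MISS, evict 80. Cache (LRU->MRU): [54 87 51]
  14. access 65: MISS, evict 54. Cache (LRU->MRU): [87 51 65]
  15. access 80: MISS, evict 87. Cache (LRU->MRU): [51 65 80]
  16. access 80: HIT. Cache (LRU->MRU): [51 65 80]
  17. access 74: MISS, evict 51. Cache (LRU->MRU): [65 80 74]
  18. access 80: HIT. Cache (LRU->MRU): [65 74 80]
  19. access 69: MISS, evict 65. Cache (LRU->MRU): [74 80 69]
  20. access 74: HIT. Cache (LRU->MRU): [80 69 74]
  21. access 69: HIT. Cache (LRU->MRU): [80 74 69]
  22. access 74: HIT. Cache (LRU->MRU): [80 69 74]
  23. access 87: MISS, evict 80. Cache (LRU->MRU): [69 74 87]
  24. access 65: MISS, evict 69. Cache (LRU->MRU): [74 87 65]
  25. access 69: MISS, evict 74. Cache (LRU->MRU): [87 65 69]
  26. access 65: HIT. Cache (LRU->MRU): [87 69 65]
  27. access 51: MISS, evict 87. Cache (LRU->MRU): [69 65 51]
  28. access 74: MISS, evict 69. Cache (LRU->MRU): [65 51 74]
  29. access 20: MISS, evict 65. Cache (LRU->MRU): [51 74 20]
  30. access 51: HIT. Cache (LRU->MRU): [74 20 51]
  31. access 65: MISS, evict 74. Cache (LRU->MRU): [20 51 65]
  32. access 65: HIT. Cache (LRU->MRU): [20 51 65]
  33. access 51: HIT. Cache (LRU->MRU): [20 65 51]
  34. access 63: MISS, evict 20. Cache (LRU->MRU): [65 51 63]
Total: 14 hits, 20 misses, 17 evictions

Answer: 51 63 65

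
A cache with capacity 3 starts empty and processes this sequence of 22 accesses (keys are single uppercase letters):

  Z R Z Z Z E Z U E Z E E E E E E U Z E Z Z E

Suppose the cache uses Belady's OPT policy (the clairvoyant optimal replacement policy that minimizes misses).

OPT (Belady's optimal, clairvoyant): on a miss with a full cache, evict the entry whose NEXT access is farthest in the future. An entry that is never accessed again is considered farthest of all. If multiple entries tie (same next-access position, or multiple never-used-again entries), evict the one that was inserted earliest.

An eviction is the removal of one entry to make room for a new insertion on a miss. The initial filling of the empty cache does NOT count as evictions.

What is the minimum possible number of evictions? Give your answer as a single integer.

OPT (Belady) simulation (capacity=3):
  1. access Z: MISS. Cache: [Z]
  2. access R: MISS. Cache: [Z R]
  3. access Z: HIT. Next use of Z: step 4. Cache: [Z R]
  4. access Z: HIT. Next use of Z: step 5. Cache: [Z R]
  5. access Z: HIT. Next use of Z: step 7. Cache: [Z R]
  6. access E: MISS. Cache: [Z R E]
  7. access Z: HIT. Next use of Z: step 10. Cache: [Z R E]
  8. access U: MISS, evict R (next use: never). Cache: [Z E U]
  9. access E: HIT. Next use of E: step 11. Cache: [Z E U]
  10. access Z: HIT. Next use of Z: step 18. Cache: [Z E U]
  11. access E: HIT. Next use of E: step 12. Cache: [Z E U]
  12. access E: HIT. Next use of E: step 13. Cache: [Z E U]
  13. access E: HIT. Next use of E: step 14. Cache: [Z E U]
  14. access E: HIT. Next use of E: step 15. Cache: [Z E U]
  15. access E: HIT. Next use of E: step 16. Cache: [Z E U]
  16. access E: HIT. Next use of E: step 19. Cache: [Z E U]
  17. access U: HIT. Next use of U: never. Cache: [Z E U]
  18. access Z: HIT. Next use of Z: step 20. Cache: [Z E U]
  19. access E: HIT. Next use of E: step 22. Cache: [Z E U]
  20. access Z: HIT. Next use of Z: step 21. Cache: [Z E U]
  21. access Z: HIT. Next use of Z: never. Cache: [Z E U]
  22. access E: HIT. Next use of E: never. Cache: [Z E U]
Total: 18 hits, 4 misses, 1 evictions

Answer: 1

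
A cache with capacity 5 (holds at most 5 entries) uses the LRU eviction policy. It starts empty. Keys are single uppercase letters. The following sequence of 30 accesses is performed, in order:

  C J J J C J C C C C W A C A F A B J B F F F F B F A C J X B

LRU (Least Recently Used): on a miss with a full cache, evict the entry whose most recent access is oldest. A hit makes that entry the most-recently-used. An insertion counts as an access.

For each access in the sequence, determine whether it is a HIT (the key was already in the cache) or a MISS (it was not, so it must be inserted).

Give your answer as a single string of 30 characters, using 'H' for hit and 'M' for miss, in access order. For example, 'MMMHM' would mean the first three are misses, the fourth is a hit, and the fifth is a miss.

Answer: MMHHHHHHHHMMHHMHMMHHHHHHHHHHMM

Derivation:
LRU simulation (capacity=5):
  1. access C: MISS. Cache (LRU->MRU): [C]
  2. access J: MISS. Cache (LRU->MRU): [C J]
  3. access J: HIT. Cache (LRU->MRU): [C J]
  4. access J: HIT. Cache (LRU->MRU): [C J]
  5. access C: HIT. Cache (LRU->MRU): [J C]
  6. access J: HIT. Cache (LRU->MRU): [C J]
  7. access C: HIT. Cache (LRU->MRU): [J C]
  8. access C: HIT. Cache (LRU->MRU): [J C]
  9. access C: HIT. Cache (LRU->MRU): [J C]
  10. access C: HIT. Cache (LRU->MRU): [J C]
  11. access W: MISS. Cache (LRU->MRU): [J C W]
  12. access A: MISS. Cache (LRU->MRU): [J C W A]
  13. access C: HIT. Cache (LRU->MRU): [J W A C]
  14. access A: HIT. Cache (LRU->MRU): [J W C A]
  15. access F: MISS. Cache (LRU->MRU): [J W C A F]
  16. access A: HIT. Cache (LRU->MRU): [J W C F A]
  17. access B: MISS, evict J. Cache (LRU->MRU): [W C F A B]
  18. access J: MISS, evict W. Cache (LRU->MRU): [C F A B J]
  19. access B: HIT. Cache (LRU->MRU): [C F A J B]
  20. access F: HIT. Cache (LRU->MRU): [C A J B F]
  21. access F: HIT. Cache (LRU->MRU): [C A J B F]
  22. access F: HIT. Cache (LRU->MRU): [C A J B F]
  23. access F: HIT. Cache (LRU->MRU): [C A J B F]
  24. access B: HIT. Cache (LRU->MRU): [C A J F B]
  25. access F: HIT. Cache (LRU->MRU): [C A J B F]
  26. access A: HIT. Cache (LRU->MRU): [C J B F A]
  27. access C: HIT. Cache (LRU->MRU): [J B F A C]
  28. access J: HIT. Cache (LRU->MRU): [B F A C J]
  29. access X: MISS, evict B. Cache (LRU->MRU): [F A C J X]
  30. access B: MISS, evict F. Cache (LRU->MRU): [A C J X B]
Total: 21 hits, 9 misses, 4 evictions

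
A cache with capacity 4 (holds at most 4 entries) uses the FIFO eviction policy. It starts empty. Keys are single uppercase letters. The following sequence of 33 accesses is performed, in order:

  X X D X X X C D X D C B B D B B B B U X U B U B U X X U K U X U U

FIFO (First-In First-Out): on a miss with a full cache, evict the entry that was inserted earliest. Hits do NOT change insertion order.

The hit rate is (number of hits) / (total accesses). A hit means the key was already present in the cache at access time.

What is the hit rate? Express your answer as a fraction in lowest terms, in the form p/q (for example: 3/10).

Answer: 26/33

Derivation:
FIFO simulation (capacity=4):
  1. access X: MISS. Cache (old->new): [X]
  2. access X: HIT. Cache (old->new): [X]
  3. access D: MISS. Cache (old->new): [X D]
  4. access X: HIT. Cache (old->new): [X D]
  5. access X: HIT. Cache (old->new): [X D]
  6. access X: HIT. Cache (old->new): [X D]
  7. access C: MISS. Cache (old->new): [X D C]
  8. access D: HIT. Cache (old->new): [X D C]
  9. access X: HIT. Cache (old->new): [X D C]
  10. access D: HIT. Cache (old->new): [X D C]
  11. access C: HIT. Cache (old->new): [X D C]
  12. access B: MISS. Cache (old->new): [X D C B]
  13. access B: HIT. Cache (old->new): [X D C B]
  14. access D: HIT. Cache (old->new): [X D C B]
  15. access B: HIT. Cache (old->new): [X D C B]
  16. access B: HIT. Cache (old->new): [X D C B]
  17. access B: HIT. Cache (old->new): [X D C B]
  18. access B: HIT. Cache (old->new): [X D C B]
  19. access U: MISS, evict X. Cache (old->new): [D C B U]
  20. access X: MISS, evict D. Cache (old->new): [C B U X]
  21. access U: HIT. Cache (old->new): [C B U X]
  22. access B: HIT. Cache (old->new): [C B U X]
  23. access U: HIT. Cache (old->new): [C B U X]
  24. access B: HIT. Cache (old->new): [C B U X]
  25. access U: HIT. Cache (old->new): [C B U X]
  26. access X: HIT. Cache (old->new): [C B U X]
  27. access X: HIT. Cache (old->new): [C B U X]
  28. access U: HIT. Cache (old->new): [C B U X]
  29. access K: MISS, evict C. Cache (old->new): [B U X K]
  30. access U: HIT. Cache (old->new): [B U X K]
  31. access X: HIT. Cache (old->new): [B U X K]
  32. access U: HIT. Cache (old->new): [B U X K]
  33. access U: HIT. Cache (old->new): [B U X K]
Total: 26 hits, 7 misses, 3 evictions

Hit rate = 26/33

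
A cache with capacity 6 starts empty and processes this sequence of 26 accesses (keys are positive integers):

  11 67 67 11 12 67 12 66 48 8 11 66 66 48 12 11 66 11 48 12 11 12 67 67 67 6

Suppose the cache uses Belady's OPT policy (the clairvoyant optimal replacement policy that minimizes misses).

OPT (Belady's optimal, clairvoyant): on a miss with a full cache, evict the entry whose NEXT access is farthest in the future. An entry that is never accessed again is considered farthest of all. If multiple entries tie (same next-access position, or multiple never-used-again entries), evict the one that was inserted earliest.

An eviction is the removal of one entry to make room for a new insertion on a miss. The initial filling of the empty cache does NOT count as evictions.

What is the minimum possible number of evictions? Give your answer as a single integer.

Answer: 1

Derivation:
OPT (Belady) simulation (capacity=6):
  1. access 11: MISS. Cache: [11]
  2. access 67: MISS. Cache: [11 67]
  3. access 67: HIT. Next use of 67: step 6. Cache: [11 67]
  4. access 11: HIT. Next use of 11: step 11. Cache: [11 67]
  5. access 12: MISS. Cache: [11 67 12]
  6. access 67: HIT. Next use of 67: step 23. Cache: [11 67 12]
  7. access 12: HIT. Next use of 12: step 15. Cache: [11 67 12]
  8. access 66: MISS. Cache: [11 67 12 66]
  9. access 48: MISS. Cache: [11 67 12 66 48]
  10. access 8: MISS. Cache: [11 67 12 66 48 8]
  11. access 11: HIT. Next use of 11: step 16. Cache: [11 67 12 66 48 8]
  12. access 66: HIT. Next use of 66: step 13. Cache: [11 67 12 66 48 8]
  13. access 66: HIT. Next use of 66: step 17. Cache: [11 67 12 66 48 8]
  14. access 48: HIT. Next use of 48: step 19. Cache: [11 67 12 66 48 8]
  15. access 12: HIT. Next use of 12: step 20. Cache: [11 67 12 66 48 8]
  16. access 11: HIT. Next use of 11: step 18. Cache: [11 67 12 66 48 8]
  17. access 66: HIT. Next use of 66: never. Cache: [11 67 12 66 48 8]
  18. access 11: HIT. Next use of 11: step 21. Cache: [11 67 12 66 48 8]
  19. access 48: HIT. Next use of 48: never. Cache: [11 67 12 66 48 8]
  20. access 12: HIT. Next use of 12: step 22. Cache: [11 67 12 66 48 8]
  21. access 11: HIT. Next use of 11: never. Cache: [11 67 12 66 48 8]
  22. access 12: HIT. Next use of 12: never. Cache: [11 67 12 66 48 8]
  23. access 67: HIT. Next use of 67: step 24. Cache: [11 67 12 66 48 8]
  24. access 67: HIT. Next use of 67: step 25. Cache: [11 67 12 66 48 8]
  25. access 67: HIT. Next use of 67: never. Cache: [11 67 12 66 48 8]
  26. access 6: MISS, evict 11 (next use: never). Cache: [67 12 66 48 8 6]
Total: 19 hits, 7 misses, 1 evictions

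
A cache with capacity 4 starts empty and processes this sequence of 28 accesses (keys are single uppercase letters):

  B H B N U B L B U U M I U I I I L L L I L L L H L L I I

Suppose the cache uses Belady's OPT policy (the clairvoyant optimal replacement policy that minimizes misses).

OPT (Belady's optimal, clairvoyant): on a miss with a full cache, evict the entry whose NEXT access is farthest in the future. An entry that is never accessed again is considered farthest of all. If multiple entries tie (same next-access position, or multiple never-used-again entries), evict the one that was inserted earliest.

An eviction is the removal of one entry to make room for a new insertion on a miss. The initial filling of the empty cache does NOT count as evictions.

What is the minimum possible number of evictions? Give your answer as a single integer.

Answer: 3

Derivation:
OPT (Belady) simulation (capacity=4):
  1. access B: MISS. Cache: [B]
  2. access H: MISS. Cache: [B H]
  3. access B: HIT. Next use of B: step 6. Cache: [B H]
  4. access N: MISS. Cache: [B H N]
  5. access U: MISS. Cache: [B H N U]
  6. access B: HIT. Next use of B: step 8. Cache: [B H N U]
  7. access L: MISS, evict N (next use: never). Cache: [B H U L]
  8. access B: HIT. Next use of B: never. Cache: [B H U L]
  9. access U: HIT. Next use of U: step 10. Cache: [B H U L]
  10. access U: HIT. Next use of U: step 13. Cache: [B H U L]
  11. access M: MISS, evict B (next use: never). Cache: [H U L M]
  12. access I: MISS, evict M (next use: never). Cache: [H U L I]
  13. access U: HIT. Next use of U: never. Cache: [H U L I]
  14. access I: HIT. Next use of I: step 15. Cache: [H U L I]
  15. access I: HIT. Next use of I: step 16. Cache: [H U L I]
  16. access I: HIT. Next use of I: step 20. Cache: [H U L I]
  17. access L: HIT. Next use of L: step 18. Cache: [H U L I]
  18. access L: HIT. Next use of L: step 19. Cache: [H U L I]
  19. access L: HIT. Next use of L: step 21. Cache: [H U L I]
  20. access I: HIT. Next use of I: step 27. Cache: [H U L I]
  21. access L: HIT. Next use of L: step 22. Cache: [H U L I]
  22. access L: HIT. Next use of L: step 23. Cache: [H U L I]
  23. access L: HIT. Next use of L: step 25. Cache: [H U L I]
  24. access H: HIT. Next use of H: never. Cache: [H U L I]
  25. access L: HIT. Next use of L: step 26. Cache: [H U L I]
  26. access L: HIT. Next use of L: never. Cache: [H U L I]
  27. access I: HIT. Next use of I: step 28. Cache: [H U L I]
  28. access I: HIT. Next use of I: never. Cache: [H U L I]
Total: 21 hits, 7 misses, 3 evictions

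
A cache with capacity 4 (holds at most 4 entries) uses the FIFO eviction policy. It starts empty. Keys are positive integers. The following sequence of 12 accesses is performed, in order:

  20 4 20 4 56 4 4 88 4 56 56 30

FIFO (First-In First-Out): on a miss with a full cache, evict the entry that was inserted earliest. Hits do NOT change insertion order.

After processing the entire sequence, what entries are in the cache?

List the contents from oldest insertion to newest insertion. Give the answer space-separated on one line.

FIFO simulation (capacity=4):
  1. access 20: MISS. Cache (old->new): [20]
  2. access 4: MISS. Cache (old->new): [20 4]
  3. access 20: HIT. Cache (old->new): [20 4]
  4. access 4: HIT. Cache (old->new): [20 4]
  5. access 56: MISS. Cache (old->new): [20 4 56]
  6. access 4: HIT. Cache (old->new): [20 4 56]
  7. access 4: HIT. Cache (old->new): [20 4 56]
  8. access 88: MISS. Cache (old->new): [20 4 56 88]
  9. access 4: HIT. Cache (old->new): [20 4 56 88]
  10. access 56: HIT. Cache (old->new): [20 4 56 88]
  11. access 56: HIT. Cache (old->new): [20 4 56 88]
  12. access 30: MISS, evict 20. Cache (old->new): [4 56 88 30]
Total: 7 hits, 5 misses, 1 evictions

Answer: 4 56 88 30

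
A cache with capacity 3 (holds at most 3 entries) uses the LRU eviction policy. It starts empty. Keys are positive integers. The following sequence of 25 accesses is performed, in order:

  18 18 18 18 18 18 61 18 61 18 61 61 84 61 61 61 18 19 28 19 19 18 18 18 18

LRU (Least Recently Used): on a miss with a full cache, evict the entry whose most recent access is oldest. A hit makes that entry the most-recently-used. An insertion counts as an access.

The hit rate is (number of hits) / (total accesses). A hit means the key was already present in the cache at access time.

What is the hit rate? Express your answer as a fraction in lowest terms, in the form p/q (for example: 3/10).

LRU simulation (capacity=3):
  1. access 18: MISS. Cache (LRU->MRU): [18]
  2. access 18: HIT. Cache (LRU->MRU): [18]
  3. access 18: HIT. Cache (LRU->MRU): [18]
  4. access 18: HIT. Cache (LRU->MRU): [18]
  5. access 18: HIT. Cache (LRU->MRU): [18]
  6. access 18: HIT. Cache (LRU->MRU): [18]
  7. access 61: MISS. Cache (LRU->MRU): [18 61]
  8. access 18: HIT. Cache (LRU->MRU): [61 18]
  9. access 61: HIT. Cache (LRU->MRU): [18 61]
  10. access 18: HIT. Cache (LRU->MRU): [61 18]
  11. access 61: HIT. Cache (LRU->MRU): [18 61]
  12. access 61: HIT. Cache (LRU->MRU): [18 61]
  13. access 84: MISS. Cache (LRU->MRU): [18 61 84]
  14. access 61: HIT. Cache (LRU->MRU): [18 84 61]
  15. access 61: HIT. Cache (LRU->MRU): [18 84 61]
  16. access 61: HIT. Cache (LRU->MRU): [18 84 61]
  17. access 18: HIT. Cache (LRU->MRU): [84 61 18]
  18. access 19: MISS, evict 84. Cache (LRU->MRU): [61 18 19]
  19. access 28: MISS, evict 61. Cache (LRU->MRU): [18 19 28]
  20. access 19: HIT. Cache (LRU->MRU): [18 28 19]
  21. access 19: HIT. Cache (LRU->MRU): [18 28 19]
  22. access 18: HIT. Cache (LRU->MRU): [28 19 18]
  23. access 18: HIT. Cache (LRU->MRU): [28 19 18]
  24. access 18: HIT. Cache (LRU->MRU): [28 19 18]
  25. access 18: HIT. Cache (LRU->MRU): [28 19 18]
Total: 20 hits, 5 misses, 2 evictions

Hit rate = 20/25 = 4/5

Answer: 4/5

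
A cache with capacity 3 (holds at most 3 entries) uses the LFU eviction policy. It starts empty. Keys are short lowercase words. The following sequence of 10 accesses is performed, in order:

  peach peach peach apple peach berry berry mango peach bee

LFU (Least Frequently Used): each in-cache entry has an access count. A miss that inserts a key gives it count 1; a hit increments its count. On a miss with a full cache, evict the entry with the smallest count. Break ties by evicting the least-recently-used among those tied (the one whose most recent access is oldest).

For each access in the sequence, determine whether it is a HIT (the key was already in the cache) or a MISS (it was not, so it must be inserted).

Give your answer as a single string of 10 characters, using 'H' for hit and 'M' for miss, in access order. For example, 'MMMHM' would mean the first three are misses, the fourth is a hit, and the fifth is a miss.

LFU simulation (capacity=3):
  1. access peach: MISS. Cache: [peach(c=1)]
  2. access peach: HIT, count now 2. Cache: [peach(c=2)]
  3. access peach: HIT, count now 3. Cache: [peach(c=3)]
  4. access apple: MISS. Cache: [apple(c=1) peach(c=3)]
  5. access peach: HIT, count now 4. Cache: [apple(c=1) peach(c=4)]
  6. access berry: MISS. Cache: [apple(c=1) berry(c=1) peach(c=4)]
  7. access berry: HIT, count now 2. Cache: [apple(c=1) berry(c=2) peach(c=4)]
  8. access mango: MISS, evict apple(c=1). Cache: [mango(c=1) berry(c=2) peach(c=4)]
  9. access peach: HIT, count now 5. Cache: [mango(c=1) berry(c=2) peach(c=5)]
  10. access bee: MISS, evict mango(c=1). Cache: [bee(c=1) berry(c=2) peach(c=5)]
Total: 5 hits, 5 misses, 2 evictions

Answer: MHHMHMHMHM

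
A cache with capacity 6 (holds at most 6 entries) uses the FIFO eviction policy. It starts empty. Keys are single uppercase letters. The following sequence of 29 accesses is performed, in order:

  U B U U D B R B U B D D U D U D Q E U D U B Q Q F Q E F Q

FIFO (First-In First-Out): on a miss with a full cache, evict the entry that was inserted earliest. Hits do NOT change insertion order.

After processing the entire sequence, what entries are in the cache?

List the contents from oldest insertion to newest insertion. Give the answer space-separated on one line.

FIFO simulation (capacity=6):
  1. access U: MISS. Cache (old->new): [U]
  2. access B: MISS. Cache (old->new): [U B]
  3. access U: HIT. Cache (old->new): [U B]
  4. access U: HIT. Cache (old->new): [U B]
  5. access D: MISS. Cache (old->new): [U B D]
  6. access B: HIT. Cache (old->new): [U B D]
  7. access R: MISS. Cache (old->new): [U B D R]
  8. access B: HIT. Cache (old->new): [U B D R]
  9. access U: HIT. Cache (old->new): [U B D R]
  10. access B: HIT. Cache (old->new): [U B D R]
  11. access D: HIT. Cache (old->new): [U B D R]
  12. access D: HIT. Cache (old->new): [U B D R]
  13. access U: HIT. Cache (old->new): [U B D R]
  14. access D: HIT. Cache (old->new): [U B D R]
  15. access U: HIT. Cache (old->new): [U B D R]
  16. access D: HIT. Cache (old->new): [U B D R]
  17. access Q: MISS. Cache (old->new): [U B D R Q]
  18. access E: MISS. Cache (old->new): [U B D R Q E]
  19. access U: HIT. Cache (old->new): [U B D R Q E]
  20. access D: HIT. Cache (old->new): [U B D R Q E]
  21. access U: HIT. Cache (old->new): [U B D R Q E]
  22. access B: HIT. Cache (old->new): [U B D R Q E]
  23. access Q: HIT. Cache (old->new): [U B D R Q E]
  24. access Q: HIT. Cache (old->new): [U B D R Q E]
  25. access F: MISS, evict U. Cache (old->new): [B D R Q E F]
  26. access Q: HIT. Cache (old->new): [B D R Q E F]
  27. access E: HIT. Cache (old->new): [B D R Q E F]
  28. access F: HIT. Cache (old->new): [B D R Q E F]
  29. access Q: HIT. Cache (old->new): [B D R Q E F]
Total: 22 hits, 7 misses, 1 evictions

Answer: B D R Q E F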